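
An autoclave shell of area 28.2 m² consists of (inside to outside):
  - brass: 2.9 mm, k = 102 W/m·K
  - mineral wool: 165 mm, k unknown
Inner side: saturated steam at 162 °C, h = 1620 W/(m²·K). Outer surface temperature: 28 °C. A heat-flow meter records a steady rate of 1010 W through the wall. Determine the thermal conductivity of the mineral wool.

Using the resistance-network approach (series):
R_inner film = 1/(h_i·A) = 1/(1620×28.2) = 2.189×10^-5 K/W
R_brass = L/(kA) = 0.0029/(102×28.2) = 1.008×10^-6 K/W
Sum of known resistances R_other = 2.29×10^-5 K/W
Total R = ΔT/Q = 134/1010 = 0.1327 K/W
R_mineral wool = R_total − R_other = 0.1327 K/W
k = L/(R·A) = 0.165/(0.1327×28.2)

k ≈ 0.0441 W/(m·K)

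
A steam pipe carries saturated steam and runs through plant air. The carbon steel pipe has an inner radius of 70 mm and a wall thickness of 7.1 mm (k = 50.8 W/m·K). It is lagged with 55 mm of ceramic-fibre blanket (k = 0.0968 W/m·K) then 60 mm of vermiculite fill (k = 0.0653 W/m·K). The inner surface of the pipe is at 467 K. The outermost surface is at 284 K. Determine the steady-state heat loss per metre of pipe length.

Cylindrical conduction, so R = ln(r₂/r₁)/(2πkL) per layer, in series:
R_carbon steel pipe wall = ln(77.1/70)/(2π×50.8×1) = 3.027×10^-4 K/W
R_ceramic-fibre blanket = ln(132.1/77.1)/(2π×0.0968×1) = 0.8853 K/W
R_vermiculite fill = ln(192.1/132.1)/(2π×0.0653×1) = 0.9127 K/W
R_total = 1.798 K/W
Q = ΔT/R_total = 183/1.798

q′ ≈ 102 W/m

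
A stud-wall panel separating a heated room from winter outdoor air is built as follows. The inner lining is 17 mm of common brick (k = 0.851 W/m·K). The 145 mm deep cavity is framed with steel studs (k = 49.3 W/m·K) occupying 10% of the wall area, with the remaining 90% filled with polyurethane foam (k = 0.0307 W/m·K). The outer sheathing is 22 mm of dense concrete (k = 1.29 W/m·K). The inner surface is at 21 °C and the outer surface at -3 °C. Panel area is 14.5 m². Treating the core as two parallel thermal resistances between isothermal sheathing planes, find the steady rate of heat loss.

Q ≈ 5250 W

Sheathing layers in series; stud and cavity paths in parallel between them.
R_inner = 0.017/(0.851×14.5) = 0.001378 K/W
R_stud  = 0.145/(49.3×0.1×14.5) = 0.002028 K/W
R_cav   = 0.145/(0.0307×0.9×14.5) = 0.3619 K/W
1/R_core = 1/R_stud + 1/R_cav → R_core = 0.002017 K/W
R_outer = 0.022/(1.29×14.5) = 0.001176 K/W
R_total = 0.004571 K/W
Q = ΔT/R_total = 24/0.004571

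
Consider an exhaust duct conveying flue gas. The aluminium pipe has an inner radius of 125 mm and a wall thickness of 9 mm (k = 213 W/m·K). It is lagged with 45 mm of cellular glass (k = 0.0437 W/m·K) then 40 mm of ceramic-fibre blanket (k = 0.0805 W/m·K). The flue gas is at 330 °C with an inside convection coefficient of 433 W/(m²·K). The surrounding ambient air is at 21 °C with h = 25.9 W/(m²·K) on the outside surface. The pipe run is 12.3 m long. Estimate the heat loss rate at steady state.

Radial resistances (cylindrical: R_cond = ln(r_o/r_i)/(2πkL), R_conv = 1/(h·2πrL)):
R_inner film = 1/(h_i·2πr₁L) = 1/(433×2π×0.125×12.3) = 2.391×10^-4 K/W
R_aluminium pipe wall = ln(134/125)/(2π×213×12.3) = 4.224×10^-6 K/W
R_cellular glass = ln(179/134)/(2π×0.0437×12.3) = 0.08573 K/W
R_ceramic-fibre blanket = ln(219/179)/(2π×0.0805×12.3) = 0.03242 K/W
R_outer film = 1/(h_o·2πr_oL) = 1/(25.9×2π×0.219×12.3) = 0.002281 K/W
R_total = 0.1207 K/W
Q = ΔT/R_total = 309/0.1207

Q ≈ 2560 W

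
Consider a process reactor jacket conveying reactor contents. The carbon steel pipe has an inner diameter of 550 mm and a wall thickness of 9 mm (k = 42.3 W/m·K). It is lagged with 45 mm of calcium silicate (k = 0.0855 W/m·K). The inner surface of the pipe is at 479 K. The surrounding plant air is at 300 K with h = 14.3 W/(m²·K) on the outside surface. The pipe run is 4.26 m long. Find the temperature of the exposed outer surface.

Cylindrical conduction, so R = ln(r₂/r₁)/(2πkL) per layer, in series:
R_carbon steel pipe wall = ln(284/275)/(2π×42.3×4.26) = 2.844×10^-5 K/W
R_calcium silicate = ln(329/284)/(2π×0.0855×4.26) = 0.06427 K/W
R_outer film = 1/(h_o·2πr_oL) = 1/(14.3×2π×0.329×4.26) = 0.007941 K/W
R_total = 0.07224 K/W
Q = ΔT/R_total = 179/0.07224
Q = 2480 W
T_interface = T_inner − Q·ΣR(inner→interface) = 479 − 2480×0.0643

T ≈ 320 K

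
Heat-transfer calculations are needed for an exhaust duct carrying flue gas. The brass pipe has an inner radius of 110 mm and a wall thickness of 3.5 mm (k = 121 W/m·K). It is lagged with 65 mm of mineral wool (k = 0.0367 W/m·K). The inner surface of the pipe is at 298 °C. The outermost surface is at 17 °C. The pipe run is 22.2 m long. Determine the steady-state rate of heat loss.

Q ≈ 3180 W

Cylindrical conduction, so R = ln(r₂/r₁)/(2πkL) per layer, in series:
R_brass pipe wall = ln(113.5/110)/(2π×121×22.2) = 1.856×10^-6 K/W
R_mineral wool = ln(178.5/113.5)/(2π×0.0367×22.2) = 0.08845 K/W
R_total = 0.08845 K/W
Q = ΔT/R_total = 281/0.08845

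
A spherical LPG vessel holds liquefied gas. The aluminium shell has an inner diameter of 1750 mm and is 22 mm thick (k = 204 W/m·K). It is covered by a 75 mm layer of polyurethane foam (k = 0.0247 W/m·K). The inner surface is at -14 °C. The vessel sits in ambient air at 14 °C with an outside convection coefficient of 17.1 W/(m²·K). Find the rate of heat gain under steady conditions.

Q ≈ 99.3 W

Radial (spherical) resistances in series:
R_aluminium shell = (1/0.875 − 1/0.897)/(4π×204) = 1.093×10^-5 K/W
R_polyurethane foam = (1/0.897 − 1/0.972)/(4π×0.0247) = 0.2771 K/W
R_outer film = 1/(h·4πr_o²) = 1/(17.1×4π×0.972²) = 0.004926 K/W
R_total = 0.2821 K/W
Q = ΔT/R_total = 28/0.2821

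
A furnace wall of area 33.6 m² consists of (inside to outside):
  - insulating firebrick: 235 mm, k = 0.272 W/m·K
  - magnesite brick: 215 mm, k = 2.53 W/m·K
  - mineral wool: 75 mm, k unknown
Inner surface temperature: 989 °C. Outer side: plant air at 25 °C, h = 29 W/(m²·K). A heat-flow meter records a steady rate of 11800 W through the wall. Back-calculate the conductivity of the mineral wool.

k ≈ 0.0426 W/(m·K)

Series thermal resistances:
R_insulating firebrick = L/(kA) = 0.235/(0.272×33.6) = 0.02571 K/W
R_magnesite brick = L/(kA) = 0.215/(2.53×33.6) = 0.002529 K/W
R_outer film = 1/(h_o·A) = 1/(29×33.6) = 0.001026 K/W
Sum of known resistances R_other = 0.02927 K/W
Total R = ΔT/Q = 964/11800 = 0.08169 K/W
R_mineral wool = R_total − R_other = 0.05243 K/W
k = L/(R·A) = 0.075/(0.05243×33.6)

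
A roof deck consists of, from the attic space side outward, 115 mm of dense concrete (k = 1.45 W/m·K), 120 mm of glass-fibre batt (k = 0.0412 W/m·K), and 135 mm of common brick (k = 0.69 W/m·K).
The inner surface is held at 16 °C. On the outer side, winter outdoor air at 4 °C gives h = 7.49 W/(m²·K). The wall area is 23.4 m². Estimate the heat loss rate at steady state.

Q ≈ 84.6 W

Model the wall as resistances in series:
R_dense concrete = L/(kA) = 0.115/(1.45×23.4) = 0.003389 K/W
R_glass-fibre batt = L/(kA) = 0.12/(0.0412×23.4) = 0.1245 K/W
R_common brick = L/(kA) = 0.135/(0.69×23.4) = 0.008361 K/W
R_outer film = 1/(h_o·A) = 1/(7.49×23.4) = 0.005706 K/W
R_total = 0.1419 K/W
Q = ΔT / R_total = 12 / 0.1419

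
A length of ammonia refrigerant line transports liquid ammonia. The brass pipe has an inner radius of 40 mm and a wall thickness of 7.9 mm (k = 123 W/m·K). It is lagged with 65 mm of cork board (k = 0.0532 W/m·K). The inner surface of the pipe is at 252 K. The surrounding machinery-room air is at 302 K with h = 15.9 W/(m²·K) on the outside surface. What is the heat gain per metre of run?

Cylindrical conduction, so R = ln(r₂/r₁)/(2πkL) per layer, in series:
R_brass pipe wall = ln(47.9/40)/(2π×123×1) = 2.332×10^-4 K/W
R_cork board = ln(112.9/47.9)/(2π×0.0532×1) = 2.565 K/W
R_outer film = 1/(h_o·2πr_oL) = 1/(15.9×2π×0.1129×1) = 0.08866 K/W
R_total = 2.654 K/W
Q = ΔT/R_total = 50/2.654

q′ ≈ 18.8 W/m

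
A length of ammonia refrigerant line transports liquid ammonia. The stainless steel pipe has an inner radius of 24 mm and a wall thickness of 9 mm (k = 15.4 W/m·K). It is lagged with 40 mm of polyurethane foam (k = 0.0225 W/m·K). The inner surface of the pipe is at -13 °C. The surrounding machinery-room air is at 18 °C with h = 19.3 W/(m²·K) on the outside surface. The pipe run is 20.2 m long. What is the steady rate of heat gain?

Q ≈ 109 W

Cylindrical conduction, so R = ln(r₂/r₁)/(2πkL) per layer, in series:
R_stainless steel pipe wall = ln(33/24)/(2π×15.4×20.2) = 1.629×10^-4 K/W
R_polyurethane foam = ln(73/33)/(2π×0.0225×20.2) = 0.278 K/W
R_outer film = 1/(h_o·2πr_oL) = 1/(19.3×2π×0.073×20.2) = 0.005592 K/W
R_total = 0.2838 K/W
Q = ΔT/R_total = 31/0.2838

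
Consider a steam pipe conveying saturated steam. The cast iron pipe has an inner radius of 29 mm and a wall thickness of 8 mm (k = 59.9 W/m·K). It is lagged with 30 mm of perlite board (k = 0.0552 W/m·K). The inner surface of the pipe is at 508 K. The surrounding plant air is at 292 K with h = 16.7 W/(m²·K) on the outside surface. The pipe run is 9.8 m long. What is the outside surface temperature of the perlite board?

T ≈ 309 K

Cylindrical conduction, so R = ln(r₂/r₁)/(2πkL) per layer, in series:
R_cast iron pipe wall = ln(37/29)/(2π×59.9×9.8) = 6.605×10^-5 K/W
R_perlite board = ln(67/37)/(2π×0.0552×9.8) = 0.1747 K/W
R_outer film = 1/(h_o·2πr_oL) = 1/(16.7×2π×0.067×9.8) = 0.01451 K/W
R_total = 0.1893 K/W
Q = ΔT/R_total = 216/0.1893
Q = 1140 W
T_interface = T_inner − Q·ΣR(inner→interface) = 508 − 1140×0.1748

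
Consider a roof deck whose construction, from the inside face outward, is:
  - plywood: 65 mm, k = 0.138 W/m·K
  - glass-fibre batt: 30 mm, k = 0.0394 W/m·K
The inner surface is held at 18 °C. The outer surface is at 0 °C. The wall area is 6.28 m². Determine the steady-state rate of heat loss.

Q ≈ 91.7 W

Using the resistance-network approach (series):
R_plywood = L/(kA) = 0.065/(0.138×6.28) = 0.075 K/W
R_glass-fibre batt = L/(kA) = 0.03/(0.0394×6.28) = 0.1212 K/W
R_total = 0.1962 K/W
Q = ΔT / R_total = 18 / 0.1962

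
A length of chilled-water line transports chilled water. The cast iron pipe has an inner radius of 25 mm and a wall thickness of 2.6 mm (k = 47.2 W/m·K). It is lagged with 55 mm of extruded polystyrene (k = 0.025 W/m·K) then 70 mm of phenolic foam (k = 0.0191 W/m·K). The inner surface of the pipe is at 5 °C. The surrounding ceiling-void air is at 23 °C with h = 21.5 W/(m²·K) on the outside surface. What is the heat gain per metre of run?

q′ ≈ 1.48 W/m

Radial resistances (cylindrical: R_cond = ln(r_o/r_i)/(2πkL), R_conv = 1/(h·2πrL)):
R_cast iron pipe wall = ln(27.6/25)/(2π×47.2×1) = 3.336×10^-4 K/W
R_extruded polystyrene = ln(82.6/27.6)/(2π×0.025×1) = 6.979 K/W
R_phenolic foam = ln(152.6/82.6)/(2π×0.0191×1) = 5.115 K/W
R_outer film = 1/(h_o·2πr_oL) = 1/(21.5×2π×0.1526×1) = 0.04851 K/W
R_total = 12.14 K/W
Q = ΔT/R_total = 18/12.14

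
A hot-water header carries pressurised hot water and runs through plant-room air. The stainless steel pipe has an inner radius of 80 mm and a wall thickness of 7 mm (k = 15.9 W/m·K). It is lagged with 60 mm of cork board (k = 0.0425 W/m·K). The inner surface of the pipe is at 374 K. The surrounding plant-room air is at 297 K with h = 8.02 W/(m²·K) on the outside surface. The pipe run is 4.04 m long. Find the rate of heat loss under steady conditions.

Radial resistances (cylindrical: R_cond = ln(r_o/r_i)/(2πkL), R_conv = 1/(h·2πrL)):
R_stainless steel pipe wall = ln(87/80)/(2π×15.9×4.04) = 2.078×10^-4 K/W
R_cork board = ln(147/87)/(2π×0.0425×4.04) = 0.4862 K/W
R_outer film = 1/(h_o·2πr_oL) = 1/(8.02×2π×0.147×4.04) = 0.03342 K/W
R_total = 0.5198 K/W
Q = ΔT/R_total = 77/0.5198

Q ≈ 148 W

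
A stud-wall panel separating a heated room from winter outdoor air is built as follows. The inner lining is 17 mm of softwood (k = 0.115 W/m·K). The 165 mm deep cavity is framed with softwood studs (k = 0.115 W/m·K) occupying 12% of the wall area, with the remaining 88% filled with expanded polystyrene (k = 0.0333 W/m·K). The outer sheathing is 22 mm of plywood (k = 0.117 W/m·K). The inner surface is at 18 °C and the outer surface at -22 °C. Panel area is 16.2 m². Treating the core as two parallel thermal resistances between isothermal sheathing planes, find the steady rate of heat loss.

Q ≈ 156 W

Sheathing layers in series; stud and cavity paths in parallel between them.
R_inner = 0.017/(0.115×16.2) = 0.009125 K/W
R_stud  = 0.165/(0.115×0.12×16.2) = 0.7381 K/W
R_cav   = 0.165/(0.0333×0.88×16.2) = 0.3476 K/W
1/R_core = 1/R_stud + 1/R_cav → R_core = 0.2363 K/W
R_outer = 0.022/(0.117×16.2) = 0.01161 K/W
R_total = 0.257 K/W
Q = ΔT/R_total = 40/0.257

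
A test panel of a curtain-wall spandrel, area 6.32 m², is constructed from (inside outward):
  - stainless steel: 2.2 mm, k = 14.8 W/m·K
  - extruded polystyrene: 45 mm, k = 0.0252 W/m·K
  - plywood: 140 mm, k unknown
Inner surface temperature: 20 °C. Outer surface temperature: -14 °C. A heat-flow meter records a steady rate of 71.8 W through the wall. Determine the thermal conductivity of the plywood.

k ≈ 0.116 W/(m·K)

Using the resistance-network approach (series):
R_stainless steel = L/(kA) = 0.0022/(14.8×6.32) = 2.352×10^-5 K/W
R_extruded polystyrene = L/(kA) = 0.045/(0.0252×6.32) = 0.2825 K/W
Sum of known resistances R_other = 0.2826 K/W
Total R = ΔT/Q = 34/71.8 = 0.4735 K/W
R_plywood = R_total − R_other = 0.191 K/W
k = L/(R·A) = 0.14/(0.191×6.32)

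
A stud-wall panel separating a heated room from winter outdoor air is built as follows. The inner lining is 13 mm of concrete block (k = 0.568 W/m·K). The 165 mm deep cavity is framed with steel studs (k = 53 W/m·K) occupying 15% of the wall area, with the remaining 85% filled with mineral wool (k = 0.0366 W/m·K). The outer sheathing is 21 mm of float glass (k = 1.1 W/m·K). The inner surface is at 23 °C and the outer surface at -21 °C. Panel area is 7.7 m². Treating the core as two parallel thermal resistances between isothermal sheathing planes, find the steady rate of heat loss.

Q ≈ 5410 W

Sheathing layers in series; stud and cavity paths in parallel between them.
R_inner = 0.013/(0.568×7.7) = 0.002972 K/W
R_stud  = 0.165/(53×0.15×7.7) = 0.002695 K/W
R_cav   = 0.165/(0.0366×0.85×7.7) = 0.6888 K/W
1/R_core = 1/R_stud + 1/R_cav → R_core = 0.002685 K/W
R_outer = 0.021/(1.1×7.7) = 0.002479 K/W
R_total = 0.008137 K/W
Q = ΔT/R_total = 44/0.008137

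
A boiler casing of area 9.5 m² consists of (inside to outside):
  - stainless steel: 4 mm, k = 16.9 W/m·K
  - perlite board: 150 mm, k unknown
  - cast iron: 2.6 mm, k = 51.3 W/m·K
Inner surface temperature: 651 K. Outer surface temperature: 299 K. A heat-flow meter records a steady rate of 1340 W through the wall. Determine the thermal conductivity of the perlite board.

k ≈ 0.0601 W/(m·K)

Thermal resistances in series:
R_stainless steel = L/(kA) = 0.004/(16.9×9.5) = 2.491×10^-5 K/W
R_cast iron = L/(kA) = 0.0026/(51.3×9.5) = 5.335×10^-6 K/W
Sum of known resistances R_other = 3.025×10^-5 K/W
Total R = ΔT/Q = 352/1340 = 0.2627 K/W
R_perlite board = R_total − R_other = 0.2627 K/W
k = L/(R·A) = 0.15/(0.2627×9.5)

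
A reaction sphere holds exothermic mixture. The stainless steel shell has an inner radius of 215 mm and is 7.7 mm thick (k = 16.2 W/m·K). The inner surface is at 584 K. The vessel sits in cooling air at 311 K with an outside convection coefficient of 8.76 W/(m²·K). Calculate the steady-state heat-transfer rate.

Spherical conduction: R = (1/r_in − 1/r_out)/(4πk) per layer; series-sum.
R_stainless steel shell = (1/0.215 − 1/0.2227)/(4π×16.2) = 7.9×10^-4 K/W
R_outer film = 1/(h·4πr_o²) = 1/(8.76×4π×0.2227²) = 0.1832 K/W
R_total = 0.184 K/W
Q = ΔT/R_total = 273/0.184

Q ≈ 1480 W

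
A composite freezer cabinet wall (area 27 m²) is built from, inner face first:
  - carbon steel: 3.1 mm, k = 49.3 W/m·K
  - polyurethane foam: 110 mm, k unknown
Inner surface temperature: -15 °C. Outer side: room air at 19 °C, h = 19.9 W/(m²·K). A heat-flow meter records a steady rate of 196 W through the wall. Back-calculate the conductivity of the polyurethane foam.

k ≈ 0.0237 W/(m·K)

Model the wall as resistances in series:
R_carbon steel = L/(kA) = 0.0031/(49.3×27) = 2.329×10^-6 K/W
R_outer film = 1/(h_o·A) = 1/(19.9×27) = 0.001861 K/W
Sum of known resistances R_other = 0.001863 K/W
Total R = ΔT/Q = 34/196 = 0.1735 K/W
R_polyurethane foam = R_total − R_other = 0.1716 K/W
k = L/(R·A) = 0.11/(0.1716×27)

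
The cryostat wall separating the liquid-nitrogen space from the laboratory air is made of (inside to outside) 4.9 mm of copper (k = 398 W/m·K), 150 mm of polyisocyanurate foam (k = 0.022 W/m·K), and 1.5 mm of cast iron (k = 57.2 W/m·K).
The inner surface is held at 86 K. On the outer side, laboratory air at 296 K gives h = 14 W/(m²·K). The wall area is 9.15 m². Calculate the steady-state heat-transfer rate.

Q ≈ 279 W

Series thermal resistances:
R_copper = L/(kA) = 0.0049/(398×9.15) = 1.346×10^-6 K/W
R_polyisocyanurate foam = L/(kA) = 0.15/(0.022×9.15) = 0.7452 K/W
R_cast iron = L/(kA) = 0.0015/(57.2×9.15) = 2.866×10^-6 K/W
R_outer film = 1/(h_o·A) = 1/(14×9.15) = 0.007806 K/W
R_total = 0.753 K/W
Q = ΔT / R_total = 210 / 0.753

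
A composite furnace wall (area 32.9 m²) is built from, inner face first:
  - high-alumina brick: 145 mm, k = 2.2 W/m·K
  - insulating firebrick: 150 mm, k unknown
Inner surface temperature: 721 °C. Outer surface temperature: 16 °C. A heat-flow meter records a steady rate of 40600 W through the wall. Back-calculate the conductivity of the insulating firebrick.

k ≈ 0.297 W/(m·K)

Series thermal resistances:
R_high-alumina brick = L/(kA) = 0.145/(2.2×32.9) = 0.002003 K/W
Sum of known resistances R_other = 0.002003 K/W
Total R = ΔT/Q = 705/40600 = 0.01736 K/W
R_insulating firebrick = R_total − R_other = 0.01536 K/W
k = L/(R·A) = 0.15/(0.01536×32.9)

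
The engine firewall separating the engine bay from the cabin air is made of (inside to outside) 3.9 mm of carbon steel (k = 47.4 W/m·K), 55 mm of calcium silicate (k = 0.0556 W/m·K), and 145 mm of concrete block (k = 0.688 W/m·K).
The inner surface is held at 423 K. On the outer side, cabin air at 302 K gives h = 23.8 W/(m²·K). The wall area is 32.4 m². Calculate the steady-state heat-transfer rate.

Model the wall as resistances in series:
R_carbon steel = L/(kA) = 0.0039/(47.4×32.4) = 2.539×10^-6 K/W
R_calcium silicate = L/(kA) = 0.055/(0.0556×32.4) = 0.03053 K/W
R_concrete block = L/(kA) = 0.145/(0.688×32.4) = 0.006505 K/W
R_outer film = 1/(h_o·A) = 1/(23.8×32.4) = 0.001297 K/W
R_total = 0.03834 K/W
Q = ΔT / R_total = 121 / 0.03834

Q ≈ 3160 W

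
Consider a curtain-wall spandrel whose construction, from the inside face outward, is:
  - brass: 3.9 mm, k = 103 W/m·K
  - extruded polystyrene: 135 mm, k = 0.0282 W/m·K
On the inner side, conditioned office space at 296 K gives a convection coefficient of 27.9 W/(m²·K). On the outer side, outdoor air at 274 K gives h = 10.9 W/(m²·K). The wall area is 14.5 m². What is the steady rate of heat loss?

Using the resistance-network approach (series):
R_inner film = 1/(h_i·A) = 1/(27.9×14.5) = 0.002472 K/W
R_brass = L/(kA) = 0.0039/(103×14.5) = 2.611×10^-6 K/W
R_extruded polystyrene = L/(kA) = 0.135/(0.0282×14.5) = 0.3302 K/W
R_outer film = 1/(h_o·A) = 1/(10.9×14.5) = 0.006327 K/W
R_total = 0.339 K/W
Q = ΔT / R_total = 22 / 0.339

Q ≈ 64.9 W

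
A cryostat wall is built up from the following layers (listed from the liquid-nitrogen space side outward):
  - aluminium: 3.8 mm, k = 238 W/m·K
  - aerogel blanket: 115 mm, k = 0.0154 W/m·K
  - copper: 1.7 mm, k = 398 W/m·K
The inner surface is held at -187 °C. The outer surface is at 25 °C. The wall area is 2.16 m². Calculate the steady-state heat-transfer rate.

Model the wall as resistances in series:
R_aluminium = L/(kA) = 0.0038/(238×2.16) = 7.392×10^-6 K/W
R_aerogel blanket = L/(kA) = 0.115/(0.0154×2.16) = 3.457 K/W
R_copper = L/(kA) = 0.0017/(398×2.16) = 1.977×10^-6 K/W
R_total = 3.457 K/W
Q = ΔT / R_total = 212 / 3.457

Q ≈ 61.3 W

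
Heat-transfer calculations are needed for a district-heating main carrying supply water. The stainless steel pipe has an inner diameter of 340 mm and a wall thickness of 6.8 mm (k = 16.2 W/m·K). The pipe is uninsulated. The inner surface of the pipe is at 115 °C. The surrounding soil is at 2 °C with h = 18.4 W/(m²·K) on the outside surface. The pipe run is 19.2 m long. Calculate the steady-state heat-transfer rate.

For a radial system each layer contributes R = ln(r_out/r_in)/(2πkL); films add R = 1/(hA).
R_stainless steel pipe wall = ln(176.8/170)/(2π×16.2×19.2) = 2.007×10^-5 K/W
R_outer film = 1/(h_o·2πr_oL) = 1/(18.4×2π×0.1768×19.2) = 0.002548 K/W
R_total = 0.002568 K/W
Q = ΔT/R_total = 113/0.002568

Q ≈ 44000 W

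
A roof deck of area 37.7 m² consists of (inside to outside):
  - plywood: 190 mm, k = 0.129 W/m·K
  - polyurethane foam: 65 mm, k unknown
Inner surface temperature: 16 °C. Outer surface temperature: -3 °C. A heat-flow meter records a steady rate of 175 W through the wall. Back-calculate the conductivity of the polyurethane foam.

k ≈ 0.0248 W/(m·K)

Thermal resistances in series:
R_plywood = L/(kA) = 0.19/(0.129×37.7) = 0.03907 K/W
Sum of known resistances R_other = 0.03907 K/W
Total R = ΔT/Q = 19/175 = 0.1086 K/W
R_polyurethane foam = R_total − R_other = 0.0695 K/W
k = L/(R·A) = 0.065/(0.0695×37.7)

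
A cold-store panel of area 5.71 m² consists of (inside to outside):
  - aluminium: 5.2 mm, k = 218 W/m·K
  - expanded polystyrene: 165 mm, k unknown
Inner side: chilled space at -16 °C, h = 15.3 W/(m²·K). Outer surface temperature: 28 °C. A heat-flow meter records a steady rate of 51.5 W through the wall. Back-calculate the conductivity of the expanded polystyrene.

Thermal resistances in series:
R_inner film = 1/(h_i·A) = 1/(15.3×5.71) = 0.01145 K/W
R_aluminium = L/(kA) = 0.0052/(218×5.71) = 4.177×10^-6 K/W
Sum of known resistances R_other = 0.01145 K/W
Total R = ΔT/Q = 44/51.5 = 0.8544 K/W
R_expanded polystyrene = R_total − R_other = 0.8429 K/W
k = L/(R·A) = 0.165/(0.8429×5.71)

k ≈ 0.0343 W/(m·K)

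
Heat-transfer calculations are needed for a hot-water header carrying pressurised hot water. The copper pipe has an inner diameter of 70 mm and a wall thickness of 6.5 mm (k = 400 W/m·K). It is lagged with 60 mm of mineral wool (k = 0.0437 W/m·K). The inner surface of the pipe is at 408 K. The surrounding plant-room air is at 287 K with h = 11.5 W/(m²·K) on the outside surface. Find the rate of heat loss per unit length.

Treating each annulus and film as a series resistance:
R_copper pipe wall = ln(41.5/35)/(2π×400×1) = 6.778×10^-5 K/W
R_mineral wool = ln(101.5/41.5)/(2π×0.0437×1) = 3.257 K/W
R_outer film = 1/(h_o·2πr_oL) = 1/(11.5×2π×0.1015×1) = 0.1364 K/W
R_total = 3.394 K/W
Q = ΔT/R_total = 121/3.394

q′ ≈ 35.7 W/m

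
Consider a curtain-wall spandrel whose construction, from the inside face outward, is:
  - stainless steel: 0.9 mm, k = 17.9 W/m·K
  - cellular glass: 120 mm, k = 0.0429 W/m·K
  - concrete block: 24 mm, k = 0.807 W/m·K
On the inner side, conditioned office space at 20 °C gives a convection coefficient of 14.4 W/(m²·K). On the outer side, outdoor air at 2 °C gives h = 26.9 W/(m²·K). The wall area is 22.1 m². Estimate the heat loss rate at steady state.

Thermal resistances in series:
R_inner film = 1/(h_i·A) = 1/(14.4×22.1) = 0.003142 K/W
R_stainless steel = L/(kA) = 0.0009/(17.9×22.1) = 2.275×10^-6 K/W
R_cellular glass = L/(kA) = 0.12/(0.0429×22.1) = 0.1266 K/W
R_concrete block = L/(kA) = 0.024/(0.807×22.1) = 0.001346 K/W
R_outer film = 1/(h_o·A) = 1/(26.9×22.1) = 0.001682 K/W
R_total = 0.1327 K/W
Q = ΔT / R_total = 18 / 0.1327

Q ≈ 136 W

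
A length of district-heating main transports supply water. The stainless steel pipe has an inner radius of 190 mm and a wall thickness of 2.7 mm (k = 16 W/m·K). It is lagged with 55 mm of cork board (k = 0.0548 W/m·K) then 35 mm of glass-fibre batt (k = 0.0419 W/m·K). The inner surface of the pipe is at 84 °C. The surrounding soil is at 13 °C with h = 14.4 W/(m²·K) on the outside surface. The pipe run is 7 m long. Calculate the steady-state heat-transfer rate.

Q ≈ 391 W

Per-layer cylindrical resistances, series-summed:
R_stainless steel pipe wall = ln(192.7/190)/(2π×16×7) = 2.005×10^-5 K/W
R_cork board = ln(247.7/192.7)/(2π×0.0548×7) = 0.1042 K/W
R_glass-fibre batt = ln(282.7/247.7)/(2π×0.0419×7) = 0.07172 K/W
R_outer film = 1/(h_o·2πr_oL) = 1/(14.4×2π×0.2827×7) = 0.005585 K/W
R_total = 0.1815 K/W
Q = ΔT/R_total = 71/0.1815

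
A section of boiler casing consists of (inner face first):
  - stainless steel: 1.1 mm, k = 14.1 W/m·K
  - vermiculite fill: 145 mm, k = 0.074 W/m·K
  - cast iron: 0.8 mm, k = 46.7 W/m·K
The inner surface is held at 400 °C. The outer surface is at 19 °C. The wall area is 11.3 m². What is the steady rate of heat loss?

Q ≈ 2200 W

Series thermal resistances:
R_stainless steel = L/(kA) = 0.0011/(14.1×11.3) = 6.904×10^-6 K/W
R_vermiculite fill = L/(kA) = 0.145/(0.074×11.3) = 0.1734 K/W
R_cast iron = L/(kA) = 0.0008/(46.7×11.3) = 1.516×10^-6 K/W
R_total = 0.1734 K/W
Q = ΔT / R_total = 381 / 0.1734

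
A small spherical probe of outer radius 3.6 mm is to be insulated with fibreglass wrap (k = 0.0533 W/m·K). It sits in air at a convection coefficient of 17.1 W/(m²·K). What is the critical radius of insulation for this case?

For a sphere r_cr = 2k/h = 2×0.0533/17.1
r_cr = 6.23 mm; since the bare radius (3.6 mm) is below r_cr, adding a thin layer of insulation will *increase* heat loss.

r_cr ≈ 6.23 mm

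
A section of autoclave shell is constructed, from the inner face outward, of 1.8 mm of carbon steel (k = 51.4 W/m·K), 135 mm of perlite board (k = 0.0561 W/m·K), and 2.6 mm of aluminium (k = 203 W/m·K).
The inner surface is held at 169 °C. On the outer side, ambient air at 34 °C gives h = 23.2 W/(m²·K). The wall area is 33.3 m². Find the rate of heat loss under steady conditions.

Series thermal resistances:
R_carbon steel = L/(kA) = 0.0018/(51.4×33.3) = 1.052×10^-6 K/W
R_perlite board = L/(kA) = 0.135/(0.0561×33.3) = 0.07226 K/W
R_aluminium = L/(kA) = 0.0026/(203×33.3) = 3.846×10^-7 K/W
R_outer film = 1/(h_o·A) = 1/(23.2×33.3) = 0.001294 K/W
R_total = 0.07356 K/W
Q = ΔT / R_total = 135 / 0.07356

Q ≈ 1840 W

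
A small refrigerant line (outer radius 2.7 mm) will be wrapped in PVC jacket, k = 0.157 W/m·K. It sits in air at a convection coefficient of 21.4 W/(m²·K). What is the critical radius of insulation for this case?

For a cylinder r_cr = k/h = 0.157/21.4
r_cr = 7.34 mm; since the bare radius (2.7 mm) is below r_cr, adding a thin layer of insulation will *increase* heat loss.

r_cr ≈ 7.34 mm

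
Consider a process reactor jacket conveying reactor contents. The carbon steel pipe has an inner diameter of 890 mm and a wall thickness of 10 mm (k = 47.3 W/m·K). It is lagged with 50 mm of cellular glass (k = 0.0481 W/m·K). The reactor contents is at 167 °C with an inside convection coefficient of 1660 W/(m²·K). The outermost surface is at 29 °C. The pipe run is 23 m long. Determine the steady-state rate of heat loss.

Q ≈ 9190 W

For a radial system each layer contributes R = ln(r_out/r_in)/(2πkL); films add R = 1/(hA).
R_inner film = 1/(h_i·2πr₁L) = 1/(1660×2π×0.445×23) = 9.368×10^-6 K/W
R_carbon steel pipe wall = ln(455/445)/(2π×47.3×23) = 3.251×10^-6 K/W
R_cellular glass = ln(505/455)/(2π×0.0481×23) = 0.015 K/W
R_total = 0.01501 K/W
Q = ΔT/R_total = 138/0.01501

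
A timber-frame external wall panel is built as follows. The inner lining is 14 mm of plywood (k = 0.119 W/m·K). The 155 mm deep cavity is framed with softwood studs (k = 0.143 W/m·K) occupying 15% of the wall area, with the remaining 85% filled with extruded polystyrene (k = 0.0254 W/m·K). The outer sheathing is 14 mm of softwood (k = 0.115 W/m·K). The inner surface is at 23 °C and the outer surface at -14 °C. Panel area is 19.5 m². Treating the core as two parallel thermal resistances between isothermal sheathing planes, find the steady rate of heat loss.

Q ≈ 188 W

Sheathing layers in series; stud and cavity paths in parallel between them.
R_inner = 0.014/(0.119×19.5) = 0.006033 K/W
R_stud  = 0.155/(0.143×0.15×19.5) = 0.3706 K/W
R_cav   = 0.155/(0.0254×0.85×19.5) = 0.3682 K/W
1/R_core = 1/R_stud + 1/R_cav → R_core = 0.1847 K/W
R_outer = 0.014/(0.115×19.5) = 0.006243 K/W
R_total = 0.197 K/W
Q = ΔT/R_total = 37/0.197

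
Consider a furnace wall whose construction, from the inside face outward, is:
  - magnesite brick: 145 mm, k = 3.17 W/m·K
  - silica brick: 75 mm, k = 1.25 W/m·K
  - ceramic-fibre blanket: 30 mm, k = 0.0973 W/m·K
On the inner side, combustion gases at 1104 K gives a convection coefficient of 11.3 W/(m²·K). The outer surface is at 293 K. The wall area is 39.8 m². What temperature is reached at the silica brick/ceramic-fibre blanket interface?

Treating each layer as a thermal resistance in series:
R_inner film = 1/(h_i·A) = 1/(11.3×39.8) = 0.002224 K/W
R_magnesite brick = L/(kA) = 0.145/(3.17×39.8) = 0.001149 K/W
R_silica brick = L/(kA) = 0.075/(1.25×39.8) = 0.001508 K/W
R_ceramic-fibre blanket = L/(kA) = 0.03/(0.0973×39.8) = 0.007747 K/W
R_total = 0.01263 K/W;  Q = ΔT/R_total = 811/0.01263 = 64230 W
T_interface = T_inner − Q·ΣR(inner→interface) = 1104 − 64200×0.00488

T ≈ 791 K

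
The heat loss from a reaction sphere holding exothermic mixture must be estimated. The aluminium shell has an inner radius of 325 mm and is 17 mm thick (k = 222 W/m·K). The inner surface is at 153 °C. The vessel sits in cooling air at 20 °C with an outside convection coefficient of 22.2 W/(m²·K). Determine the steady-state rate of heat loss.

Radial (spherical) resistances in series:
R_aluminium shell = (1/0.325 − 1/0.342)/(4π×222) = 5.482×10^-5 K/W
R_outer film = 1/(h·4πr_o²) = 1/(22.2×4π×0.342²) = 0.03065 K/W
R_total = 0.0307 K/W
Q = ΔT/R_total = 133/0.0307

Q ≈ 4330 W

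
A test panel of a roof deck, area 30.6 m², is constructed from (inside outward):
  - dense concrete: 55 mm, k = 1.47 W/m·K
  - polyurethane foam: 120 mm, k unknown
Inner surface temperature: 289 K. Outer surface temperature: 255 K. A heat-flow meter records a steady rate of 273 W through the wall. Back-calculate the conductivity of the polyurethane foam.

Treating each layer as a thermal resistance in series:
R_dense concrete = L/(kA) = 0.055/(1.47×30.6) = 0.001223 K/W
Sum of known resistances R_other = 0.001223 K/W
Total R = ΔT/Q = 34/273 = 0.1245 K/W
R_polyurethane foam = R_total − R_other = 0.1233 K/W
k = L/(R·A) = 0.12/(0.1233×30.6)

k ≈ 0.0318 W/(m·K)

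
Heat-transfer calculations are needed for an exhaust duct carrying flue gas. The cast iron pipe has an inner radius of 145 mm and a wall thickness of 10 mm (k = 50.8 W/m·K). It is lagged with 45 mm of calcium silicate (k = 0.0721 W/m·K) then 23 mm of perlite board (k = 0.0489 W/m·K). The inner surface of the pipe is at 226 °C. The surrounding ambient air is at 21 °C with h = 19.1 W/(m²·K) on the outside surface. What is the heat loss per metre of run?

q′ ≈ 215 W/m

For a radial system each layer contributes R = ln(r_out/r_in)/(2πkL); films add R = 1/(hA).
R_cast iron pipe wall = ln(155/145)/(2π×50.8×1) = 2.089×10^-4 K/W
R_calcium silicate = ln(200/155)/(2π×0.0721×1) = 0.5627 K/W
R_perlite board = ln(223/200)/(2π×0.0489×1) = 0.3543 K/W
R_outer film = 1/(h_o·2πr_oL) = 1/(19.1×2π×0.223×1) = 0.03737 K/W
R_total = 0.9545 K/W
Q = ΔT/R_total = 205/0.9545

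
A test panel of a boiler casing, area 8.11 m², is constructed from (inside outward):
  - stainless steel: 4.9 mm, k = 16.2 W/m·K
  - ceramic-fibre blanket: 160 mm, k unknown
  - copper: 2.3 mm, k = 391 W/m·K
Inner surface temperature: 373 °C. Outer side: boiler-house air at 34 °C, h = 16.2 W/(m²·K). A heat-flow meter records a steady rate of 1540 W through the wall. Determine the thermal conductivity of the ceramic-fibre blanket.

Treating each layer as a thermal resistance in series:
R_stainless steel = L/(kA) = 0.0049/(16.2×8.11) = 3.73×10^-5 K/W
R_copper = L/(kA) = 0.0023/(391×8.11) = 7.253×10^-7 K/W
R_outer film = 1/(h_o·A) = 1/(16.2×8.11) = 0.007611 K/W
Sum of known resistances R_other = 0.007649 K/W
Total R = ΔT/Q = 339/1540 = 0.2201 K/W
R_ceramic-fibre blanket = R_total − R_other = 0.2125 K/W
k = L/(R·A) = 0.16/(0.2125×8.11)

k ≈ 0.0928 W/(m·K)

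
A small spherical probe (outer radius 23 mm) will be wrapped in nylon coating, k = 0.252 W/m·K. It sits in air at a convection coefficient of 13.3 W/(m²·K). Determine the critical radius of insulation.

For a sphere r_cr = 2k/h = 2×0.252/13.3
r_cr = 37.9 mm; since the bare radius (23 mm) is below r_cr, adding a thin layer of insulation will *increase* heat loss.

r_cr ≈ 37.9 mm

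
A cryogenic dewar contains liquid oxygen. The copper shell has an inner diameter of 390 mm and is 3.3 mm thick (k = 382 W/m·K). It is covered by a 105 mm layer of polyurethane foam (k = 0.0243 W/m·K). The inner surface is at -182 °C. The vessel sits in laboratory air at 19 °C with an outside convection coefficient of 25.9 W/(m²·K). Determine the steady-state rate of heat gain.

Q ≈ 35 W

Each spherical layer contributes R = (1/r_i − 1/r_o)/(4πk):
R_copper shell = (1/0.195 − 1/0.1983)/(4π×382) = 1.778×10^-5 K/W
R_polyurethane foam = (1/0.1983 − 1/0.3033)/(4π×0.0243) = 5.717 K/W
R_outer film = 1/(h·4πr_o²) = 1/(25.9×4π×0.3033²) = 0.0334 K/W
R_total = 5.751 K/W
Q = ΔT/R_total = 201/5.751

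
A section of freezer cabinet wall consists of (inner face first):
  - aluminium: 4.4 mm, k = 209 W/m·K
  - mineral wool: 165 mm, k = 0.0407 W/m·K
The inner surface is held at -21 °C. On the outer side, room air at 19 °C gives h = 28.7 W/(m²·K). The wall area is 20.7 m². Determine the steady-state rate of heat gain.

Q ≈ 202 W

Using the resistance-network approach (series):
R_aluminium = L/(kA) = 0.0044/(209×20.7) = 1.017×10^-6 K/W
R_mineral wool = L/(kA) = 0.165/(0.0407×20.7) = 0.1958 K/W
R_outer film = 1/(h_o·A) = 1/(28.7×20.7) = 0.001683 K/W
R_total = 0.1975 K/W
Q = ΔT / R_total = 40 / 0.1975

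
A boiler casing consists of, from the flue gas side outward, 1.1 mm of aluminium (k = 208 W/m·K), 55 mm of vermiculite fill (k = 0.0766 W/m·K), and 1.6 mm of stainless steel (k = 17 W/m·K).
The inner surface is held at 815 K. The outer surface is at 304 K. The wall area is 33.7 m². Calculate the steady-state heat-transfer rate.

Q ≈ 24000 W

Using the resistance-network approach (series):
R_aluminium = L/(kA) = 0.0011/(208×33.7) = 1.569×10^-7 K/W
R_vermiculite fill = L/(kA) = 0.055/(0.0766×33.7) = 0.02131 K/W
R_stainless steel = L/(kA) = 0.0016/(17×33.7) = 2.793×10^-6 K/W
R_total = 0.02131 K/W
Q = ΔT / R_total = 511 / 0.02131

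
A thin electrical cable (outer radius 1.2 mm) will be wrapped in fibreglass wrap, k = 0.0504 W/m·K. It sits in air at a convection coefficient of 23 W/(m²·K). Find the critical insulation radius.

r_cr ≈ 2.19 mm

For a cylinder r_cr = k/h = 0.0504/23
r_cr = 2.19 mm; since the bare radius (1.2 mm) is below r_cr, adding a thin layer of insulation will *increase* heat loss.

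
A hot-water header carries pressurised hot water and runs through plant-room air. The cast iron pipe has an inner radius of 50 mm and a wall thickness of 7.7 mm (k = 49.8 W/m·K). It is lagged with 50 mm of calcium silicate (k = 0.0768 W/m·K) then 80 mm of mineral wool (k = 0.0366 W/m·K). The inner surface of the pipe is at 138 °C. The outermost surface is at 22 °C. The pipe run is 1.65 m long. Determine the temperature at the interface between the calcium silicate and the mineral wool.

Per-layer cylindrical resistances, series-summed:
R_cast iron pipe wall = ln(57.7/50)/(2π×49.8×1.65) = 2.774×10^-4 K/W
R_calcium silicate = ln(107.7/57.7)/(2π×0.0768×1.65) = 0.7838 K/W
R_mineral wool = ln(187.7/107.7)/(2π×0.0366×1.65) = 1.464 K/W
R_total = 2.248 K/W
Q = ΔT/R_total = 116/2.248
Q = 51.6 W
T_interface = T_inner − Q·ΣR(inner→interface) = 138 − 51.6×0.7841

T ≈ 97.5 °C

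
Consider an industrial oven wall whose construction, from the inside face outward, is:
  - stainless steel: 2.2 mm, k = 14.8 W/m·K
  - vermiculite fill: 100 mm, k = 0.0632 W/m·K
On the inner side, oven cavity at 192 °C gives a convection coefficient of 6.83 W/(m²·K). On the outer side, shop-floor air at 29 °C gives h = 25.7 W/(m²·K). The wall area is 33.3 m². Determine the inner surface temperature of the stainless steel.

T ≈ 178 °C

Using the resistance-network approach (series):
R_inner film = 1/(h_i·A) = 1/(6.83×33.3) = 0.004397 K/W
R_stainless steel = L/(kA) = 0.0022/(14.8×33.3) = 4.464×10^-6 K/W
R_vermiculite fill = L/(kA) = 0.1/(0.0632×33.3) = 0.04752 K/W
R_outer film = 1/(h_o·A) = 1/(25.7×33.3) = 0.001168 K/W
R_total = 0.05309 K/W;  Q = ΔT/R_total = 163/0.05309 = 3071 W
T_interface = T_inner − Q·ΣR(inner→interface) = 192 − 3070×0.004397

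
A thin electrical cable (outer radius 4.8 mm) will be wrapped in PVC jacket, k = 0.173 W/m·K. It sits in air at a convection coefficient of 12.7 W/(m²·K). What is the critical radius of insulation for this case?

r_cr ≈ 13.6 mm

For a cylinder r_cr = k/h = 0.173/12.7
r_cr = 13.6 mm; since the bare radius (4.8 mm) is below r_cr, adding a thin layer of insulation will *increase* heat loss.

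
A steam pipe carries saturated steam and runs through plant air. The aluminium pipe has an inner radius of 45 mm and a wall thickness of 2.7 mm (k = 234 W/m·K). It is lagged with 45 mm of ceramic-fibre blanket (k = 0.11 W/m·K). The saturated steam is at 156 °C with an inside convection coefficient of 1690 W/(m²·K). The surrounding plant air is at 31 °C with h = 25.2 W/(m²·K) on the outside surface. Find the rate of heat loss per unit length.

q′ ≈ 121 W/m

Per-layer cylindrical resistances, series-summed:
R_inner film = 1/(h_i·2πr₁L) = 1/(1690×2π×0.045×1) = 0.002093 K/W
R_aluminium pipe wall = ln(47.7/45)/(2π×234×1) = 3.963×10^-5 K/W
R_ceramic-fibre blanket = ln(92.7/47.7)/(2π×0.11×1) = 0.9613 K/W
R_outer film = 1/(h_o·2πr_oL) = 1/(25.2×2π×0.0927×1) = 0.06813 K/W
R_total = 1.032 K/W
Q = ΔT/R_total = 125/1.032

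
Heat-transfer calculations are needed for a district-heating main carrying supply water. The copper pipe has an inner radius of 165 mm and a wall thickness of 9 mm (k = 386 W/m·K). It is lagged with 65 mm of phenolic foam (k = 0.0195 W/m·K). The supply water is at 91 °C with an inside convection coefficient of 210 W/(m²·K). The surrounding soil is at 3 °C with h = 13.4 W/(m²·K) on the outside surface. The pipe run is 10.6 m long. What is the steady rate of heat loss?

Treating each annulus and film as a series resistance:
R_inner film = 1/(h_i·2πr₁L) = 1/(210×2π×0.165×10.6) = 4.333×10^-4 K/W
R_copper pipe wall = ln(174/165)/(2π×386×10.6) = 2.066×10^-6 K/W
R_phenolic foam = ln(239/174)/(2π×0.0195×10.6) = 0.2444 K/W
R_outer film = 1/(h_o·2πr_oL) = 1/(13.4×2π×0.239×10.6) = 0.004688 K/W
R_total = 0.2495 K/W
Q = ΔT/R_total = 88/0.2495

Q ≈ 353 W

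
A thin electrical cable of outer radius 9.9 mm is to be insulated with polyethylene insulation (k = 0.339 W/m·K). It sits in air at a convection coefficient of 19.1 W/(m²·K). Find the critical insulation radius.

r_cr ≈ 17.7 mm

For a cylinder r_cr = k/h = 0.339/19.1
r_cr = 17.7 mm; since the bare radius (9.9 mm) is below r_cr, adding a thin layer of insulation will *increase* heat loss.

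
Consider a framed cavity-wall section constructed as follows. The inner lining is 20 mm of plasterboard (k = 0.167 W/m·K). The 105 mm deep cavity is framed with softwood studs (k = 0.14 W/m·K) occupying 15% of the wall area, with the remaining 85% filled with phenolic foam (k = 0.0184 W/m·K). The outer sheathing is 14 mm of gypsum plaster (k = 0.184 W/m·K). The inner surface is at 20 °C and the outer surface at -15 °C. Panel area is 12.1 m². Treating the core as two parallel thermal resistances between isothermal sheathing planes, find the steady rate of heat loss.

Sheathing layers in series; stud and cavity paths in parallel between them.
R_inner = 0.02/(0.167×12.1) = 0.009898 K/W
R_stud  = 0.105/(0.14×0.15×12.1) = 0.4132 K/W
R_cav   = 0.105/(0.0184×0.85×12.1) = 0.5548 K/W
1/R_core = 1/R_stud + 1/R_cav → R_core = 0.2368 K/W
R_outer = 0.014/(0.184×12.1) = 0.006288 K/W
R_total = 0.253 K/W
Q = ΔT/R_total = 35/0.253

Q ≈ 138 W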